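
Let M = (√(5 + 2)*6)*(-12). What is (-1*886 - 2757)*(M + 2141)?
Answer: -7799663 + 262296*√7 ≈ -7.1057e+6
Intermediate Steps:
M = -72*√7 (M = (√7*6)*(-12) = (6*√7)*(-12) = -72*√7 ≈ -190.49)
(-1*886 - 2757)*(M + 2141) = (-1*886 - 2757)*(-72*√7 + 2141) = (-886 - 2757)*(2141 - 72*√7) = -3643*(2141 - 72*√7) = -7799663 + 262296*√7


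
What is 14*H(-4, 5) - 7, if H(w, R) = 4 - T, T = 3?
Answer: 7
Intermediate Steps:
H(w, R) = 1 (H(w, R) = 4 - 1*3 = 4 - 3 = 1)
14*H(-4, 5) - 7 = 14*1 - 7 = 14 - 7 = 7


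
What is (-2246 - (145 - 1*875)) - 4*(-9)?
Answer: -1480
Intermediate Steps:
(-2246 - (145 - 1*875)) - 4*(-9) = (-2246 - (145 - 875)) - 1*(-36) = (-2246 - 1*(-730)) + 36 = (-2246 + 730) + 36 = -1516 + 36 = -1480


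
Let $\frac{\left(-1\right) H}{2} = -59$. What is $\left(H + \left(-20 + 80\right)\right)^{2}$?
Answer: $31684$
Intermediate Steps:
$H = 118$ ($H = \left(-2\right) \left(-59\right) = 118$)
$\left(H + \left(-20 + 80\right)\right)^{2} = \left(118 + \left(-20 + 80\right)\right)^{2} = \left(118 + 60\right)^{2} = 178^{2} = 31684$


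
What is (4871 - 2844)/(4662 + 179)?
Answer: 2027/4841 ≈ 0.41872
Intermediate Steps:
(4871 - 2844)/(4662 + 179) = 2027/4841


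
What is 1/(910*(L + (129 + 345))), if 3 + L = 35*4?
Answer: 1/556010 ≈ 1.7985e-6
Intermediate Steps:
L = 137 (L = -3 + 35*4 = -3 + 140 = 137)
1/(910*(L + (129 + 345))) = 1/(910*(137 + (129 + 345))) = 1/(910*(137 + 474)) = 1/(910*611) = 1/556010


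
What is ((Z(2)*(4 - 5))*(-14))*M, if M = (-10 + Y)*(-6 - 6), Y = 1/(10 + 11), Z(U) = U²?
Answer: 6688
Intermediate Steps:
Y = 1/21 ≈ 0.047619
M = 836/7 (M = (-10 + 1/21)*(-6 - 6) = -209/21*(-12) = 836/7 ≈ 119.43)
((Z(2)*(4 - 5))*(-14))*M = ((2²*(4 - 5))*(-14))*(836/7) = ((4*(-1))*(-14))*(836/7) = -4*(-14)*(836/7) = 56*(836/7) = 6688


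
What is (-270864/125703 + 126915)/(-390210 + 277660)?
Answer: -1772591709/1571985850 ≈ -1.1276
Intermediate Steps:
(-270864/125703 + 126915)/(-390210 + 277660) = (-270864*1/125703 + 126915)/(-112550) = (-30096/13967 + 126915)*(-1/112550) = (1772591709/13967)*(-1/112550) = -1772591709/1571985850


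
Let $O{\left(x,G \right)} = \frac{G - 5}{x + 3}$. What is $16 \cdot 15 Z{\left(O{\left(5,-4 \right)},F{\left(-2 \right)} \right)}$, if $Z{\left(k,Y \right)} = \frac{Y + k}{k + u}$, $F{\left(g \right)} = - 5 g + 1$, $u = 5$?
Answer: $\frac{18960}{31} \approx 611.61$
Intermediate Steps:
$O{\left(x,G \right)} = \frac{-5 + G}{3 + x}$
$F{\left(g \right)} = 1 - 5 g$
$Z{\left(k,Y \right)} = \frac{Y + k}{5 + k}$ ($Z{\left(k,Y \right)} = \frac{Y + k}{k + 5} = \frac{Y + k}{5 + k}$)
$16 \cdot 15 Z{\left(O{\left(5,-4 \right)},F{\left(-2 \right)} \right)} = 16 \cdot 15 \frac{\left(1 - -10\right) + \frac{-5 - 4}{3 + 5}}{5 + \frac{-5 - 4}{3 + 5}} = 240 \frac{\left(1 + 10\right) + \frac{1}{8} \left(-9\right)}{5 + \frac{1}{8} \left(-9\right)} = 240 \frac{11 + \frac{1}{8} \left(-9\right)}{5 + \frac{1}{8} \left(-9\right)} = 240 \frac{11 - \frac{9}{8}}{5 - \frac{9}{8}} = 240 \frac{1}{\frac{31}{8}} \cdot \frac{79}{8} = 240 \cdot \frac{8}{31} \cdot \frac{79}{8} = 240 \cdot \frac{79}{31} = \frac{18960}{31}$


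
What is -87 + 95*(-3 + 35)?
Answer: 2953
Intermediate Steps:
-87 + 95*(-3 + 35) = -87 + 95*32 = -87 + 3040 = 2953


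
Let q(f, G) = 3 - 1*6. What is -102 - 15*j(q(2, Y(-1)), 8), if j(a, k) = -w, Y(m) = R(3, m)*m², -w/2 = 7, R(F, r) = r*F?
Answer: -312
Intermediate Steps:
R(F, r) = F*r
w = -14 (w = -2*7 = -14)
Y(m) = 3*m³ (Y(m) = (3*m)*m² = 3*m³)
q(f, G) = -3 (q(f, G) = 3 - 6 = -3)
j(a, k) = 14 (j(a, k) = -1*(-14) = 14)
-102 - 15*j(q(2, Y(-1)), 8) = -102 - 15*14 = -102 - 210 = -312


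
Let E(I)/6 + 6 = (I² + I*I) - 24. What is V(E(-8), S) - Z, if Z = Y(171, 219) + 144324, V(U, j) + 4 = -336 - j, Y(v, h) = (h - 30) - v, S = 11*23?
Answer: -144935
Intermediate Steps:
E(I) = -180 + 12*I² (E(I) = -36 + 6*((I² + I*I) - 24) = -36 + 6*((I² + I²) - 24) = -36 + 6*(2*I² - 24) = -36 + 6*(-24 + 2*I²) = -36 + (-144 + 12*I²) = -180 + 12*I²)
S = 253
Y(v, h) = -30 + h - v (Y(v, h) = (-30 + h) - v = -30 + h - v)
V(U, j) = -340 - j (V(U, j) = -4 + (-336 - j) = -340 - j)
Z = 144342 (Z = (-30 + 219 - 1*171) + 144324 = (-30 + 219 - 171) + 144324 = 18 + 144324 = 144342)
V(E(-8), S) - Z = (-340 - 1*253) - 1*144342 = (-340 - 253) - 144342 = -593 - 144342 = -144935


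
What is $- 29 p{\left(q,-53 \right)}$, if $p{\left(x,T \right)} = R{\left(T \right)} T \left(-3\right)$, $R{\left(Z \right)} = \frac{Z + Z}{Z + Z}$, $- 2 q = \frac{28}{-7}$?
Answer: $-4611$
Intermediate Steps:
$q = 2$ ($q = - \frac{28 \frac{1}{-7}}{2} = - \frac{28 \left(- \frac{1}{7}\right)}{2} = \left(- \frac{1}{2}\right) \left(-4\right) = 2$)
$R{\left(Z \right)} = 1$ ($R{\left(Z \right)} = \frac{2 Z}{2 Z} = 2 Z \frac{1}{2 Z} = 1$)
$p{\left(x,T \right)} = - 3 T$ ($p{\left(x,T \right)} = 1 T \left(-3\right) = T \left(-3\right) = - 3 T$)
$- 29 p{\left(q,-53 \right)} = - 29 \left(\left(-3\right) \left(-53\right)\right) = \left(-29\right) 159 = -4611$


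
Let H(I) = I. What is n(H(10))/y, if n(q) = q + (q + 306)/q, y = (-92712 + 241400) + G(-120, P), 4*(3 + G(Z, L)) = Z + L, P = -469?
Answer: 832/2970755 ≈ 0.00028006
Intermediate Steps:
G(Z, L) = -3 + L/4 + Z/4 (G(Z, L) = -3 + (Z + L)/4 = -3 + (L + Z)/4 = -3 + (L/4 + Z/4) = -3 + L/4 + Z/4)
y = 594151/4 (y = (-92712 + 241400) + (-3 + (¼)*(-469) + (¼)*(-120)) = 148688 + (-3 - 469/4 - 30) = 148688 - 601/4 = 594151/4 ≈ 1.4854e+5)
n(q) = q + (306 + q)/q
n(H(10))/y = (1 + 10 + 306/10)/(594151/4) = (1 + 10 + 306*(⅒))*(4/594151) = (1 + 10 + 153/5)*(4/594151) = (208/5)*(4/594151) = 832/2970755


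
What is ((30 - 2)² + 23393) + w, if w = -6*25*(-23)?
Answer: 27627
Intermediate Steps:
w = 3450 (w = -150*(-23) = 3450)
((30 - 2)² + 23393) + w = ((30 - 2)² + 23393) + 3450 = (28² + 23393) + 3450 = (784 + 23393) + 3450 = 24177 + 3450 = 27627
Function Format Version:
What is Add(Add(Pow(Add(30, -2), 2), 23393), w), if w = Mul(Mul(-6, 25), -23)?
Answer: 27627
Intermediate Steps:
w = 3450 (w = Mul(-150, -23) = 3450)
Add(Add(Pow(Add(30, -2), 2), 23393), w) = Add(Add(Pow(Add(30, -2), 2), 23393), 3450) = Add(Add(Pow(28, 2), 23393), 3450) = Add(Add(784, 23393), 3450) = Add(24177, 3450) = 27627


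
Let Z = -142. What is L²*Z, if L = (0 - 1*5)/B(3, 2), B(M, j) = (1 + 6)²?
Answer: -3550/2401 ≈ -1.4785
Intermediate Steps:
B(M, j) = 49 (B(M, j) = 7² = 49)
L = -5/49 (L = (0 - 1*5)/49 = (0 - 5)*(1/49) = -5*1/49 = -5/49 ≈ -0.10204)
L²*Z = (-5/49)²*(-142) = (25/2401)*(-142) = -3550/2401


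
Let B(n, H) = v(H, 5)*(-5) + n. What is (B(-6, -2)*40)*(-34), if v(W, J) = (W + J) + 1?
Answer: 35360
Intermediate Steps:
v(W, J) = 1 + J + W (v(W, J) = (J + W) + 1 = 1 + J + W)
B(n, H) = -30 + n - 5*H (B(n, H) = (1 + 5 + H)*(-5) + n = (6 + H)*(-5) + n = (-30 - 5*H) + n = -30 + n - 5*H)
(B(-6, -2)*40)*(-34) = ((-30 - 6 - 5*(-2))*40)*(-34) = ((-30 - 6 + 10)*40)*(-34) = -26*40*(-34) = -1040*(-34) = 35360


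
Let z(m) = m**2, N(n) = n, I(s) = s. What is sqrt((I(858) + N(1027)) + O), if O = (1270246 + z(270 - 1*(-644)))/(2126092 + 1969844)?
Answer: sqrt(54917861909222)/170664 ≈ 43.422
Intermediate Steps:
O = 1052821/2047968 (O = (1270246 + (270 - 1*(-644))**2)/(2126092 + 1969844) = (1270246 + (270 + 644)**2)/4095936 = (1270246 + 914**2)*(1/4095936) = (1270246 + 835396)*(1/4095936) = 2105642*(1/4095936) = 1052821/2047968 ≈ 0.51408)
sqrt((I(858) + N(1027)) + O) = sqrt((858 + 1027) + 1052821/2047968) = sqrt(1885 + 1052821/2047968) = sqrt(3861472501/2047968) = sqrt(54917861909222)/170664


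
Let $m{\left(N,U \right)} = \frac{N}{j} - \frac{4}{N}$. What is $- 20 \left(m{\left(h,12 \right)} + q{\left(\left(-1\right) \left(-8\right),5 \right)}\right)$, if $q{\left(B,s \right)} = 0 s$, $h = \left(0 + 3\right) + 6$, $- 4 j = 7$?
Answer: $\frac{7040}{63} \approx 111.75$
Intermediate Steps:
$j = - \frac{7}{4}$ ($j = \left(- \frac{1}{4}\right) 7 = - \frac{7}{4} \approx -1.75$)
$h = 9$ ($h = 3 + 6 = 9$)
$q{\left(B,s \right)} = 0$
$m{\left(N,U \right)} = - \frac{4}{N} - \frac{4 N}{7}$ ($m{\left(N,U \right)} = \frac{N}{- \frac{7}{4}} - \frac{4}{N} = N \left(- \frac{4}{7}\right) - \frac{4}{N} = - \frac{4 N}{7} - \frac{4}{N} = - \frac{4}{N} - \frac{4 N}{7}$)
$- 20 \left(m{\left(h,12 \right)} + q{\left(\left(-1\right) \left(-8\right),5 \right)}\right) = - 20 \left(\left(- \frac{4}{9} - \frac{36}{7}\right) + 0\right) = - 20 \left(- \frac{352}{63} + 0\right) = \left(-20\right) \left(- \frac{352}{63}\right) = \frac{7040}{63}$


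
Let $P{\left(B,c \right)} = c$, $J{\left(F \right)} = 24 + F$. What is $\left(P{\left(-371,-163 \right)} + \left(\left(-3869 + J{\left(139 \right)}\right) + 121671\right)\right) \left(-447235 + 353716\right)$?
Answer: $-11016725238$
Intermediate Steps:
$\left(P{\left(-371,-163 \right)} + \left(\left(-3869 + J{\left(139 \right)}\right) + 121671\right)\right) \left(-447235 + 353716\right) = \left(-163 + \left(\left(-3869 + \left(24 + 139\right)\right) + 121671\right)\right) \left(-447235 + 353716\right) = \left(-163 + \left(\left(-3869 + 163\right) + 121671\right)\right) \left(-93519\right) = \left(-163 + \left(-3706 + 121671\right)\right) \left(-93519\right) = \left(-163 + 117965\right) \left(-93519\right) = 117802 \left(-93519\right) = -11016725238$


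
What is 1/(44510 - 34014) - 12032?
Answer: -126287871/10496 ≈ -12032.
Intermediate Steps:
1/(44510 - 34014) - 12032 = 1/10496 - 12032 = -126287871/10496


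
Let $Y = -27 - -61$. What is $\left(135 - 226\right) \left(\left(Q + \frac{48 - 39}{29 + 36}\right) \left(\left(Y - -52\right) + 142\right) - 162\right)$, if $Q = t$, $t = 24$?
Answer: $- \frac{2430414}{5} \approx -4.8608 \cdot 10^{5}$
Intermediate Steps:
$Y = 34$ ($Y = -27 + 61 = 34$)
$Q = 24$
$\left(135 - 226\right) \left(\left(Q + \frac{48 - 39}{29 + 36}\right) \left(\left(Y - -52\right) + 142\right) - 162\right) = \left(135 - 226\right) \left(\left(24 + \frac{48 - 39}{29 + 36}\right) \left(\left(34 - -52\right) + 142\right) - 162\right) = - 91 \left(\left(24 + \frac{9}{65}\right) \left(\left(34 + 52\right) + 142\right) - 162\right) = - 91 \left(\left(24 + 9 \cdot \frac{1}{65}\right) \left(86 + 142\right) - 162\right) = - 91 \left(\left(24 + \frac{9}{65}\right) 228 - 162\right) = - 91 \left(\frac{1569}{65} \cdot 228 - 162\right) = - 91 \left(\frac{357732}{65} - 162\right) = \left(-91\right) \frac{347202}{65} = - \frac{2430414}{5}$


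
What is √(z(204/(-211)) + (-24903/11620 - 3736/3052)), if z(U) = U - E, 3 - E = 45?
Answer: √672541418798292785/133624190 ≈ 6.1373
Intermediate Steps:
E = -42 (E = 3 - 1*45 = 3 - 45 = -42)
z(U) = 42 + U (z(U) = U - 1*(-42) = U + 42 = 42 + U)
√(z(204/(-211)) + (-24903/11620 - 3736/3052)) = √((42 + 204/(-211)) + (-24903/11620 - 3736/3052)) = √((42 + 204*(-1/211)) + (-24903*1/11620 - 3736*1/3052)) = √((42 - 204/211) + (-24903/11620 - 934/763)) = √(8658/211 - 4264867/1266580) = √(10066162703/267248380) = √672541418798292785/133624190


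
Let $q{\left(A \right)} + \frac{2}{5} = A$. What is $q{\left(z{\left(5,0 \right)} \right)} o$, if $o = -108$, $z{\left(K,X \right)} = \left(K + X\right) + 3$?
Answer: $- \frac{4104}{5} \approx -820.8$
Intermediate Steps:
$z{\left(K,X \right)} = 3 + K + X$
$q{\left(A \right)} = - \frac{2}{5} + A$
$q{\left(z{\left(5,0 \right)} \right)} o = \left(- \frac{2}{5} + \left(3 + 5 + 0\right)\right) \left(-108\right) = \left(- \frac{2}{5} + 8\right) \left(-108\right) = \frac{38}{5} \left(-108\right) = - \frac{4104}{5}$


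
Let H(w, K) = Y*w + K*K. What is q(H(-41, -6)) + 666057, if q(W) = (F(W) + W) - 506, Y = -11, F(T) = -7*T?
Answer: 662629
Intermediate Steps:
H(w, K) = K² - 11*w (H(w, K) = -11*w + K*K = -11*w + K² = K² - 11*w)
q(W) = -506 - 6*W (q(W) = (-7*W + W) - 506 = -6*W - 506 = -506 - 6*W)
q(H(-41, -6)) + 666057 = (-506 - 6*((-6)² - 11*(-41))) + 666057 = (-506 - 6*(36 + 451)) + 666057 = (-506 - 6*487) + 666057 = (-506 - 2922) + 666057 = -3428 + 666057 = 662629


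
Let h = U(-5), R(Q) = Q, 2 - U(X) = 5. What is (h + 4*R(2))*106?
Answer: 530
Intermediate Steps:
U(X) = -3 (U(X) = 2 - 1*5 = 2 - 5 = -3)
h = -3
(h + 4*R(2))*106 = (-3 + 4*2)*106 = (-3 + 8)*106 = 5*106 = 530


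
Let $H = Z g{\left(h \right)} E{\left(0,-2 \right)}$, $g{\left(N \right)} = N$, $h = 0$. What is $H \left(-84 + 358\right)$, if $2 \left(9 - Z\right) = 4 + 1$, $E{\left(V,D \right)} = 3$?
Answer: $0$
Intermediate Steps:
$Z = \frac{13}{2}$ ($Z = 9 - \frac{4 + 1}{2} = 9 - \frac{5}{2} = \frac{13}{2} \approx 6.5$)
$H = 0$ ($H = \frac{13}{2} \cdot 0 \cdot 3 = 0 \cdot 3 = 0$)
$H \left(-84 + 358\right) = 0 \left(-84 + 358\right) = 0 \cdot 274 = 0$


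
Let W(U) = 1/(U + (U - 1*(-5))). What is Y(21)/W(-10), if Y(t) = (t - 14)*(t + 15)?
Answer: -3780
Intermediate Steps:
Y(t) = (-14 + t)*(15 + t)
W(U) = 1/(5 + 2*U) (W(U) = 1/(U + (U + 5)) = 1/(U + (5 + U)) = 1/(5 + 2*U))
Y(21)/W(-10) = (-210 + 21 + 21²)/(1/(5 + 2*(-10))) = (-210 + 21 + 441)/(1/(5 - 20)) = 252/(1/(-15)) = 252/(-1/15) = 252*(-15) = -3780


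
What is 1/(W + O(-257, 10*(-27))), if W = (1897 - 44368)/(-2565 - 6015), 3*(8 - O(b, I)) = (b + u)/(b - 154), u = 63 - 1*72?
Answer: 24660/314027 ≈ 0.078528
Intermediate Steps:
u = -9 (u = 63 - 72 = -9)
O(b, I) = 8 - (-9 + b)/(3*(-154 + b)) (O(b, I) = 8 - (b - 9)/(3*(b - 154)) = 8 - (-9 + b)/(3*(-154 + b)))
W = 99/20 (W = -42471/(-8580) = -42471*(-1/8580) = 99/20 ≈ 4.9500)
1/(W + O(-257, 10*(-27))) = 1/(99/20 + (-3687 + 23*(-257))/(3*(-154 - 257))) = 1/(99/20 + (⅓)*(-3687 - 5911)/(-411)) = 1/(99/20 + (⅓)*(-1/411)*(-9598)) = 1/(99/20 + 9598/1233) = 1/(314027/24660) = 24660/314027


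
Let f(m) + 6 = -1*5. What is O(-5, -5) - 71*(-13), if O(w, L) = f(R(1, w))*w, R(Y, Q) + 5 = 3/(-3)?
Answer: 978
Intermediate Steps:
R(Y, Q) = -6 (R(Y, Q) = -5 + 3/(-3) = -5 + 3*(-⅓) = -5 - 1 = -6)
f(m) = -11 (f(m) = -6 - 1*5 = -6 - 5 = -11)
O(w, L) = -11*w
O(-5, -5) - 71*(-13) = -11*(-5) - 71*(-13) = 55 + 923 = 978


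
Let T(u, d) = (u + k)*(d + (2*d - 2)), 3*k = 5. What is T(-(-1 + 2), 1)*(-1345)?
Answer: -2690/3 ≈ -896.67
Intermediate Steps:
k = 5/3 (k = (⅓)*5 = 5/3 ≈ 1.6667)
T(u, d) = (-2 + 3*d)*(5/3 + u) (T(u, d) = (u + 5/3)*(d + (2*d - 2)) = (5/3 + u)*(d + (-2 + 2*d)) = (5/3 + u)*(-2 + 3*d) = (-2 + 3*d)*(5/3 + u))
T(-(-1 + 2), 1)*(-1345) = (-10/3 - (-2)*(-1 + 2) + 5*1 + 3*1*(-(-1 + 2)))*(-1345) = (-10/3 - (-2) + 5 + 3*1*(-1*1))*(-1345) = (-10/3 - 2*(-1) + 5 + 3*1*(-1))*(-1345) = (-10/3 + 2 + 5 - 3)*(-1345) = (⅔)*(-1345) = -2690/3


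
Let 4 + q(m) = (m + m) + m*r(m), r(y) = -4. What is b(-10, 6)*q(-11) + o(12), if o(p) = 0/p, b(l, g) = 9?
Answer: 162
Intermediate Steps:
q(m) = -4 - 2*m (q(m) = -4 + ((m + m) + m*(-4)) = -4 + (2*m - 4*m) = -4 - 2*m)
o(p) = 0
b(-10, 6)*q(-11) + o(12) = 9*(-4 - 2*(-11)) + 0 = 9*(-4 + 22) + 0 = 9*18 + 0 = 162 + 0 = 162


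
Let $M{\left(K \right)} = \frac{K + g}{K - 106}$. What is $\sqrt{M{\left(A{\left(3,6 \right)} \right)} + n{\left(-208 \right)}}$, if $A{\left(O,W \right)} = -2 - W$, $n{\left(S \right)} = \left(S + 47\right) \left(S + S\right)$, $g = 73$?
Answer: $\frac{\sqrt{870412686}}{114} \approx 258.8$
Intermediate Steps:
$n{\left(S \right)} = 2 S \left(47 + S\right)$ ($n{\left(S \right)} = \left(47 + S\right) 2 S = 2 S \left(47 + S\right)$)
$M{\left(K \right)} = \frac{73 + K}{-106 + K}$ ($M{\left(K \right)} = \frac{K + 73}{K - 106} = \frac{73 + K}{-106 + K}$)
$\sqrt{M{\left(A{\left(3,6 \right)} \right)} + n{\left(-208 \right)}} = \sqrt{\frac{73 - 8}{-106 - 8} + 2 \left(-208\right) \left(47 - 208\right)} = \sqrt{\frac{73 - 8}{-106 - 8} + 2 \left(-208\right) \left(-161\right)} = \sqrt{\frac{73 - 8}{-106 - 8} + 66976} = \sqrt{\frac{1}{-114} \cdot 65 + 66976} = \sqrt{\left(- \frac{1}{114}\right) 65 + 66976} = \sqrt{- \frac{65}{114} + 66976} = \sqrt{\frac{7635199}{114}} = \frac{\sqrt{870412686}}{114}$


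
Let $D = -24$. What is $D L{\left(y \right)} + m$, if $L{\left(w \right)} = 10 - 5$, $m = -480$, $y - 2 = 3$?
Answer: $-600$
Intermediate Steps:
$y = 5$ ($y = 2 + 3 = 5$)
$L{\left(w \right)} = 5$ ($L{\left(w \right)} = 10 - 5 = 5$)
$D L{\left(y \right)} + m = \left(-24\right) 5 - 480 = -120 - 480 = -600$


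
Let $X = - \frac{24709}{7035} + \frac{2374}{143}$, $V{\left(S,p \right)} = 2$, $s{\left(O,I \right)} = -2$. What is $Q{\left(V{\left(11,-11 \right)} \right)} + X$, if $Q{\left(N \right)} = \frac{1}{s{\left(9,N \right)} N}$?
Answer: $\frac{51664807}{4024020} \approx 12.839$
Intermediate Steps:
$X = \frac{13167703}{1006005}$ ($X = \left(-24709\right) \frac{1}{7035} + 2374 \cdot \frac{1}{143} = - \frac{24709}{7035} + \frac{2374}{143} = \frac{13167703}{1006005} \approx 13.089$)
$Q{\left(N \right)} = - \frac{1}{2 N}$ ($Q{\left(N \right)} = \frac{1}{\left(-2\right) N} = - \frac{1}{2 N}$)
$Q{\left(V{\left(11,-11 \right)} \right)} + X = - \frac{1}{2 \cdot 2} + \frac{13167703}{1006005} = \left(- \frac{1}{2}\right) \frac{1}{2} + \frac{13167703}{1006005} = - \frac{1}{4} + \frac{13167703}{1006005} = \frac{51664807}{4024020}$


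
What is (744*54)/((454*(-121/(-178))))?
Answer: 3575664/27467 ≈ 130.18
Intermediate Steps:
(744*54)/((454*(-121/(-178)))) = 40176/((454*(-121*(-1/178)))) = 40176/((454*(121/178))) = 40176/(27467/89) = 40176*(89/27467) = 3575664/27467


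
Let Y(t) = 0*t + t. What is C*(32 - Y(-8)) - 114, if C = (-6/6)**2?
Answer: -74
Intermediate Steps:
Y(t) = t (Y(t) = 0 + t = t)
C = 1 (C = (-6*1/6)**2 = (-1)**2 = 1)
C*(32 - Y(-8)) - 114 = 1*(32 - 1*(-8)) - 114 = 1*(32 + 8) - 114 = 1*40 - 114 = 40 - 114 = -74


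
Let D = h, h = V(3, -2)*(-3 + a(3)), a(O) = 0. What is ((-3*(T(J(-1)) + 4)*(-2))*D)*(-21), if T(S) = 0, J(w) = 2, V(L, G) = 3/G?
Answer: -2268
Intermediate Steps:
h = 9/2 (h = (3/(-2))*(-3 + 0) = (3*(-½))*(-3) = -3/2*(-3) = 9/2 ≈ 4.5000)
D = 9/2 ≈ 4.5000
((-3*(T(J(-1)) + 4)*(-2))*D)*(-21) = ((-3*(0 + 4)*(-2))*(9/2))*(-21) = ((-3*4*(-2))*(9/2))*(-21) = (-12*(-2)*(9/2))*(-21) = (24*(9/2))*(-21) = 108*(-21) = -2268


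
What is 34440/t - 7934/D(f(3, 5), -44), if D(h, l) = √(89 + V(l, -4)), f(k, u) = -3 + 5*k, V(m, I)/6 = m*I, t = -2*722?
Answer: -8610/361 - 7934*√1145/1145 ≈ -258.32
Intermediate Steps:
t = -1444
V(m, I) = 6*I*m (V(m, I) = 6*(m*I) = 6*(I*m) = 6*I*m)
D(h, l) = √(89 - 24*l) (D(h, l) = √(89 + 6*(-4)*l) = √(89 - 24*l))
34440/t - 7934/D(f(3, 5), -44) = 34440/(-1444) - 7934/√(89 - 24*(-44)) = 34440*(-1/1444) - 7934/√(89 + 1056) = -8610/361 - 7934*√1145/1145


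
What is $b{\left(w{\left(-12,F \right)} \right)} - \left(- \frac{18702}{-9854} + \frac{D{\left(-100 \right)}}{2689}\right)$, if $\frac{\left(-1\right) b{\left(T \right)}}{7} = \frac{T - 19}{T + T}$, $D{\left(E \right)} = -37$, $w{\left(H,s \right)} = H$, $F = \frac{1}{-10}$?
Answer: $- \frac{3474069511}{317968872} \approx -10.926$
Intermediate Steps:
$F = - \frac{1}{10} \approx -0.1$
$b{\left(T \right)} = - \frac{7 \left(-19 + T\right)}{2 T}$ ($b{\left(T \right)} = - 7 \frac{T - 19}{T + T} = - 7 \frac{-19 + T}{2 T} = - \frac{7 \left(-19 + T\right)}{2 T}$)
$b{\left(w{\left(-12,F \right)} \right)} - \left(- \frac{18702}{-9854} + \frac{D{\left(-100 \right)}}{2689}\right) = \frac{7 \left(19 - -12\right)}{2 \left(-12\right)} - \left(- \frac{18702}{-9854} - \frac{37}{2689}\right) = \frac{7}{2} \left(- \frac{1}{12}\right) \left(19 + 12\right) - \left(\left(-18702\right) \left(- \frac{1}{9854}\right) - \frac{37}{2689}\right) = \frac{7}{2} \left(- \frac{1}{12}\right) 31 - \left(\frac{9351}{4927} - \frac{37}{2689}\right) = - \frac{217}{24} - \frac{24962540}{13248703} = - \frac{3474069511}{317968872}$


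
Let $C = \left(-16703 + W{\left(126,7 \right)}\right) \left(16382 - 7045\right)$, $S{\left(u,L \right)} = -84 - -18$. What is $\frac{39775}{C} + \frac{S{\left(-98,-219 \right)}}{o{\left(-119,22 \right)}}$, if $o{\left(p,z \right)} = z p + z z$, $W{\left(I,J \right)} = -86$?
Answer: $\frac{466418504}{15205612621} \approx 0.030674$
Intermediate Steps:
$S{\left(u,L \right)} = -66$ ($S{\left(u,L \right)} = -84 + 18 = -66$)
$o{\left(p,z \right)} = z^{2} + p z$ ($o{\left(p,z \right)} = p z + z^{2} = z^{2} + p z$)
$C = -156758893$ ($C = \left(-16703 - 86\right) \left(16382 - 7045\right) = \left(-16789\right) 9337 = -156758893$)
$\frac{39775}{C} + \frac{S{\left(-98,-219 \right)}}{o{\left(-119,22 \right)}} = \frac{39775}{-156758893} - \frac{66}{22 \left(-119 + 22\right)} = 39775 \left(- \frac{1}{156758893}\right) - \frac{66}{22 \left(-97\right)} = - \frac{39775}{156758893} - \frac{66}{-2134} = - \frac{39775}{156758893} - - \frac{3}{97} = - \frac{39775}{156758893} + \frac{3}{97} = \frac{466418504}{15205612621}$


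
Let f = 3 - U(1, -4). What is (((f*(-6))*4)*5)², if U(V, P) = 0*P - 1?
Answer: 230400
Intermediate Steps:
U(V, P) = -1 (U(V, P) = 0 - 1 = -1)
f = 4 (f = 3 - 1*(-1) = 3 + 1 = 4)
(((f*(-6))*4)*5)² = (((4*(-6))*4)*5)² = (-24*4*5)² = (-96*5)² = (-480)² = 230400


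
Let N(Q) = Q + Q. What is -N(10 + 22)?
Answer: -64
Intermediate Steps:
N(Q) = 2*Q
-N(10 + 22) = -2*(10 + 22) = -2*32 = -1*64 = -64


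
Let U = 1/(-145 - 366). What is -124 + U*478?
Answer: -63842/511 ≈ -124.94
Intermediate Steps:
U = -1/511 (U = 1/(-511) = -1/511 ≈ -0.0019569)
-124 + U*478 = -124 - 1/511*478 = -124 - 478/511 = -63842/511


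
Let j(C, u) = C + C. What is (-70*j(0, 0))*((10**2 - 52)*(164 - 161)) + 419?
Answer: 419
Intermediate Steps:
j(C, u) = 2*C
(-70*j(0, 0))*((10**2 - 52)*(164 - 161)) + 419 = (-140*0)*((10**2 - 52)*(164 - 161)) + 419 = (-70*0)*((100 - 52)*3) + 419 = 0*(48*3) + 419 = 0*144 + 419 = 0 + 419 = 419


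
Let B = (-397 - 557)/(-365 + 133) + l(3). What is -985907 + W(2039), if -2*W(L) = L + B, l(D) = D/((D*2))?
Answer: -228967483/232 ≈ -9.8693e+5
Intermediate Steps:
l(D) = ½ (l(D) = D/((2*D)) = D*(1/(2*D)) = ½)
B = 535/116 (B = (-397 - 557)/(-365 + 133) + ½ = -954/(-232) + ½ = -954*(-1/232) + ½ = 477/116 + ½ = 535/116 ≈ 4.6121)
W(L) = -535/232 - L/2 (W(L) = -(L + 535/116)/2 = -(535/116 + L)/2 = -535/232 - L/2)
-985907 + W(2039) = -985907 + (-535/232 - ½*2039) = -985907 + (-535/232 - 2039/2) = -985907 - 237059/232 = -228967483/232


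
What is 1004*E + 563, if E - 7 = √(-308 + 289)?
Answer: 7591 + 1004*I*√19 ≈ 7591.0 + 4376.3*I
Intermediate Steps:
E = 7 + I*√19 (E = 7 + √(-308 + 289) = 7 + √(-19) = 7 + I*√19 ≈ 7.0 + 4.3589*I)
1004*E + 563 = 1004*(7 + I*√19) + 563 = (7028 + 1004*I*√19) + 563 = 7591 + 1004*I*√19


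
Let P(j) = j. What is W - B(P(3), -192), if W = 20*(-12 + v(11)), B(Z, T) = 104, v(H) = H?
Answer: -124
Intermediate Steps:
W = -20 (W = 20*(-12 + 11) = 20*(-1) = -20)
W - B(P(3), -192) = -20 - 1*104 = -20 - 104 = -124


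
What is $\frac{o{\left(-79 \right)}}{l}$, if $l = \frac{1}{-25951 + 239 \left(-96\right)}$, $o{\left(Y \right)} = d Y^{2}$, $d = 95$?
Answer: $-28989601025$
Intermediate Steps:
$o{\left(Y \right)} = 95 Y^{2}$
$l = - \frac{1}{48895}$ ($l = \frac{1}{-25951 - 22944} = \frac{1}{-48895} = - \frac{1}{48895} \approx -2.0452 \cdot 10^{-5}$)
$\frac{o{\left(-79 \right)}}{l} = \frac{95 \left(-79\right)^{2}}{- \frac{1}{48895}} = 95 \cdot 6241 \left(-48895\right) = 592895 \left(-48895\right) = -28989601025$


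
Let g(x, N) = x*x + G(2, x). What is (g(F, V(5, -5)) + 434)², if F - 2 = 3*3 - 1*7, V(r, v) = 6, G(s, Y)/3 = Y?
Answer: 213444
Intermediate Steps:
G(s, Y) = 3*Y
F = 4 (F = 2 + (3*3 - 1*7) = 2 + (9 - 7) = 2 + 2 = 4)
g(x, N) = x² + 3*x (g(x, N) = x*x + 3*x = x² + 3*x)
(g(F, V(5, -5)) + 434)² = (4*(3 + 4) + 434)² = (4*7 + 434)² = (28 + 434)² = 462² = 213444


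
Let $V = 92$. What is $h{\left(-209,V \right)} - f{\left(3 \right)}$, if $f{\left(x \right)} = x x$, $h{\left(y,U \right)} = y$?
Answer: $-218$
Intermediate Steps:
$f{\left(x \right)} = x^{2}$
$h{\left(-209,V \right)} - f{\left(3 \right)} = -209 - 3^{2} = -209 - 9 = -218$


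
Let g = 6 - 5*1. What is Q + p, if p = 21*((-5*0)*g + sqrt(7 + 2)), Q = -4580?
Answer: -4517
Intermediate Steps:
g = 1 (g = 6 - 5 = 1)
p = 63 (p = 21*(-5*0*1 + sqrt(7 + 2)) = 21*(0*1 + sqrt(9)) = 21*(0 + 3) = 21*3 = 63)
Q + p = -4580 + 63 = -4517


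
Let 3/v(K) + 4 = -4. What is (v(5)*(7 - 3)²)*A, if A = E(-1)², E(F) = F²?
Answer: -6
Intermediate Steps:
v(K) = -3/8 (v(K) = 3/(-4 - 4) = 3/(-8) = 3*(-⅛) = -3/8)
A = 1 (A = ((-1)²)² = 1² = 1)
(v(5)*(7 - 3)²)*A = -3*(7 - 3)²/8*1 = -3/8*4²*1 = -3/8*16*1 = -6*1 = -6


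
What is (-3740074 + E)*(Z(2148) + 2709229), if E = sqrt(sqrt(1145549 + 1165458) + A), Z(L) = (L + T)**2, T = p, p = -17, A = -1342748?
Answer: -27116995128860 + 7250390*I*sqrt(1342748 - sqrt(2311007)) ≈ -2.7117e+13 + 8.3968e+9*I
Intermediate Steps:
T = -17
Z(L) = (-17 + L)**2 (Z(L) = (L - 17)**2 = (-17 + L)**2)
E = sqrt(-1342748 + sqrt(2311007)) (E = sqrt(sqrt(1145549 + 1165458) - 1342748) = sqrt(sqrt(2311007) - 1342748) = sqrt(-1342748 + sqrt(2311007)) ≈ 1158.1*I)
(-3740074 + E)*(Z(2148) + 2709229) = (-3740074 + sqrt(-1342748 + sqrt(2311007)))*((-17 + 2148)**2 + 2709229) = (-3740074 + sqrt(-1342748 + sqrt(2311007)))*(2131**2 + 2709229) = (-3740074 + sqrt(-1342748 + sqrt(2311007)))*(4541161 + 2709229) = (-3740074 + sqrt(-1342748 + sqrt(2311007)))*7250390 = -27116995128860 + 7250390*sqrt(-1342748 + sqrt(2311007))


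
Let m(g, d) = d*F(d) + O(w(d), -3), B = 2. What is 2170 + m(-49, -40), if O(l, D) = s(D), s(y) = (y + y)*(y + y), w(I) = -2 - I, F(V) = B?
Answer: 2126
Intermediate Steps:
F(V) = 2
s(y) = 4*y² (s(y) = (2*y)*(2*y) = 4*y²)
O(l, D) = 4*D²
m(g, d) = 36 + 2*d (m(g, d) = d*2 + 4*(-3)² = 2*d + 4*9 = 2*d + 36 = 36 + 2*d)
2170 + m(-49, -40) = 2170 + (36 + 2*(-40)) = 2170 + (36 - 80) = 2170 - 44 = 2126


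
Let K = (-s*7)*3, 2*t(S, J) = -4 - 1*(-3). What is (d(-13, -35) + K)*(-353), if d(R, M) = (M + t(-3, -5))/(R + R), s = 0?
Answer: -25063/52 ≈ -481.98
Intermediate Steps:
t(S, J) = -1/2 (t(S, J) = (-4 - 1*(-3))/2 = (-4 + 3)/2 = (1/2)*(-1) = -1/2)
K = 0 (K = (-1*0*7)*3 = (0*7)*3 = 0*3 = 0)
d(R, M) = (-1/2 + M)/(2*R) (d(R, M) = (M - 1/2)/(R + R) = (-1/2 + M)/((2*R)) = (-1/2 + M)*(1/(2*R)) = (-1/2 + M)/(2*R))
(d(-13, -35) + K)*(-353) = ((1/4)*(-1 + 2*(-35))/(-13) + 0)*(-353) = ((1/4)*(-1/13)*(-1 - 70) + 0)*(-353) = ((1/4)*(-1/13)*(-71) + 0)*(-353) = (71/52 + 0)*(-353) = (71/52)*(-353) = -25063/52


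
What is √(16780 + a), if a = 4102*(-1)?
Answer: √12678 ≈ 112.60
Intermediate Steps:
a = -4102
√(16780 + a) = √(16780 - 4102) = √12678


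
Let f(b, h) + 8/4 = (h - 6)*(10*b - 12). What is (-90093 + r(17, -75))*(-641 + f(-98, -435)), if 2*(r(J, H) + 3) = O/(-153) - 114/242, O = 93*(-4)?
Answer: -485733201277315/12342 ≈ -3.9356e+10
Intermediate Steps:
O = -372
f(b, h) = -2 + (-12 + 10*b)*(-6 + h) (f(b, h) = -2 + (h - 6)*(10*b - 12) = -2 + (-6 + h)*(-12 + 10*b) = -2 + (-12 + 10*b)*(-6 + h))
r(J, H) = -24929/12342 (r(J, H) = -3 + (-372/(-153) - 114/242)/2 = -3 + (-372*(-1/153) - 114*1/242)/2 = -3 + (124/51 - 57/121)/2 = -3 + (1/2)*(12097/6171) = -3 + 12097/12342 = -24929/12342)
(-90093 + r(17, -75))*(-641 + f(-98, -435)) = (-90093 - 24929/12342)*(-641 + (70 - 60*(-98) - 12*(-435) + 10*(-98)*(-435))) = -1111952735*(-641 + (70 + 5880 + 5220 + 426300))/12342 = -1111952735*(-641 + 437470)/12342 = -1111952735/12342*436829 = -485733201277315/12342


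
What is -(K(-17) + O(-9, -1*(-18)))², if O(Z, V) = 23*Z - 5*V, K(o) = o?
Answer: -98596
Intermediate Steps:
O(Z, V) = -5*V + 23*Z
-(K(-17) + O(-9, -1*(-18)))² = -(-17 + (-(-5)*(-18) + 23*(-9)))² = -(-17 + (-5*18 - 207))² = -(-17 + (-90 - 207))² = -(-17 - 297)² = -1*(-314)² = -1*98596 = -98596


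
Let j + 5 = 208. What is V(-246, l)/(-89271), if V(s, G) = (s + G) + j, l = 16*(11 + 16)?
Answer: -389/89271 ≈ -0.0043575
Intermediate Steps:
j = 203 (j = -5 + 208 = 203)
l = 432 (l = 16*27 = 432)
V(s, G) = 203 + G + s (V(s, G) = (s + G) + 203 = (G + s) + 203 = 203 + G + s)
V(-246, l)/(-89271) = (203 + 432 - 246)/(-89271) = 389*(-1/89271) = -389/89271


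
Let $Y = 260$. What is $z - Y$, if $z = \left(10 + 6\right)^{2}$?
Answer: $-4$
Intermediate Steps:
$z = 256$ ($z = 16^{2} = 256$)
$z - Y = 256 - 260 = -4$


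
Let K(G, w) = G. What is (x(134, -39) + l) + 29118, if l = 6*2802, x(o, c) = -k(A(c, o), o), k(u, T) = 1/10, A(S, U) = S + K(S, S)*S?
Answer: 459299/10 ≈ 45930.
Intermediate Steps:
A(S, U) = S + S² (A(S, U) = S + S*S = S + S²)
k(u, T) = ⅒ (k(u, T) = 1*(⅒) = ⅒)
x(o, c) = -⅒ (x(o, c) = -1*⅒ = -⅒)
l = 16812
(x(134, -39) + l) + 29118 = (-⅒ + 16812) + 29118 = 168119/10 + 29118 = 459299/10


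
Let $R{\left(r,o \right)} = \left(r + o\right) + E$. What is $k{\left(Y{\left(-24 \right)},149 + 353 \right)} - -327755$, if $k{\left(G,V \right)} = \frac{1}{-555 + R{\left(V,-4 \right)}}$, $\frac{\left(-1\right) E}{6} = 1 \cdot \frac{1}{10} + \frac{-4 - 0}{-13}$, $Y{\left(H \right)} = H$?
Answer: $\frac{1266445255}{3864} \approx 3.2776 \cdot 10^{5}$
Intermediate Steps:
$E = - \frac{159}{65}$ ($E = - 6 \left(1 \cdot \frac{1}{10} + \frac{-4 - 0}{-13}\right) = - 6 \left(1 \cdot \frac{1}{10} + \left(-4 + 0\right) \left(- \frac{1}{13}\right)\right) = - 6 \left(\frac{1}{10} - - \frac{4}{13}\right) = - 6 \left(\frac{1}{10} + \frac{4}{13}\right) = \left(-6\right) \frac{53}{130} = - \frac{159}{65} \approx -2.4462$)
$R{\left(r,o \right)} = - \frac{159}{65} + o + r$ ($R{\left(r,o \right)} = \left(r + o\right) - \frac{159}{65} = \left(o + r\right) - \frac{159}{65} = - \frac{159}{65} + o + r$)
$k{\left(G,V \right)} = \frac{1}{- \frac{36494}{65} + V}$ ($k{\left(G,V \right)} = \frac{1}{-555 - \left(\frac{419}{65} - V\right)} = \frac{1}{-555 + \left(- \frac{419}{65} + V\right)} = \frac{1}{- \frac{36494}{65} + V}$)
$k{\left(Y{\left(-24 \right)},149 + 353 \right)} - -327755 = \frac{65}{-36494 + 65 \left(149 + 353\right)} - -327755 = \frac{65}{-36494 + 65 \cdot 502} + 327755 = \frac{65}{-36494 + 32630} + 327755 = \frac{65}{-3864} + 327755 = 65 \left(- \frac{1}{3864}\right) + 327755 = - \frac{65}{3864} + 327755 = \frac{1266445255}{3864}$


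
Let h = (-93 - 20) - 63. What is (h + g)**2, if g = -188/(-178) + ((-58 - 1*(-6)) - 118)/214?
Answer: 2800786338025/90687529 ≈ 30884.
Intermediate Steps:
h = -176 (h = -113 - 63 = -176)
g = 2493/9523 (g = -188*(-1/178) + ((-58 + 6) - 118)*(1/214) = 94/89 + (-52 - 118)*(1/214) = 94/89 - 170*1/214 = 94/89 - 85/107 = 2493/9523 ≈ 0.26179)
(h + g)**2 = (-176 + 2493/9523)**2 = (-1673555/9523)**2 = 2800786338025/90687529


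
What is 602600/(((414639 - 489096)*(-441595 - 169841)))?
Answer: 150650/11381422563 ≈ 1.3236e-5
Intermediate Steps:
602600/(((414639 - 489096)*(-441595 - 169841))) = 602600/((-74457*(-611436))) = 602600/45525690252 = 602600*(1/45525690252) = 150650/11381422563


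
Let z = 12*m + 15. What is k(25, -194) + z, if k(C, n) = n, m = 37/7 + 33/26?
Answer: -9131/91 ≈ -100.34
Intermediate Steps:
m = 1193/182 (m = 37*(1/7) + 33*(1/26) = 37/7 + 33/26 = 1193/182 ≈ 6.5549)
z = 8523/91 (z = 12*(1193/182) + 15 = 7158/91 + 15 = 8523/91 ≈ 93.659)
k(25, -194) + z = -194 + 8523/91 = -9131/91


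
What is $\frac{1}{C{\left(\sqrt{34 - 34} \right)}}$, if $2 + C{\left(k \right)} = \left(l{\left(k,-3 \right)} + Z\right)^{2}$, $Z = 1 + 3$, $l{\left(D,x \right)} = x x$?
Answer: $\frac{1}{167} \approx 0.005988$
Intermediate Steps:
$l{\left(D,x \right)} = x^{2}$
$Z = 4$
$C{\left(k \right)} = 167$ ($C{\left(k \right)} = -2 + \left(\left(-3\right)^{2} + 4\right)^{2} = -2 + \left(9 + 4\right)^{2} = -2 + 13^{2} = -2 + 169 = 167$)
$\frac{1}{C{\left(\sqrt{34 - 34} \right)}} = \frac{1}{167}$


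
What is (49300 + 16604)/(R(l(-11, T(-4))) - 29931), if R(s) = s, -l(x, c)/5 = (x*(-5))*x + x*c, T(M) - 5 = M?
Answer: -65904/26851 ≈ -2.4544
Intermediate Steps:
T(M) = 5 + M
l(x, c) = 25*x² - 5*c*x (l(x, c) = -5*((x*(-5))*x + x*c) = -5*((-5*x)*x + c*x) = -5*(-5*x² + c*x) = 25*x² - 5*c*x)
(49300 + 16604)/(R(l(-11, T(-4))) - 29931) = (49300 + 16604)/(5*(-11)*(-(5 - 4) + 5*(-11)) - 29931) = 65904/(5*(-11)*(-1*1 - 55) - 29931) = 65904/(5*(-11)*(-1 - 55) - 29931) = 65904/(5*(-11)*(-56) - 29931) = 65904/(3080 - 29931) = 65904/(-26851) = 65904*(-1/26851) = -65904/26851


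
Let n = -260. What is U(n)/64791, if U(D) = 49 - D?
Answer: 103/21597 ≈ 0.0047692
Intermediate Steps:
U(n)/64791 = (49 - 1*(-260))/64791 = (49 + 260)*(1/64791) = 309*(1/64791) = 103/21597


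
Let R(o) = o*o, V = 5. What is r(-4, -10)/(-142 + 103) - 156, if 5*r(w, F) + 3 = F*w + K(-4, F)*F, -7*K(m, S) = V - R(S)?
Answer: -212249/1365 ≈ -155.49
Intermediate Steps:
R(o) = o**2
K(m, S) = -5/7 + S**2/7 (K(m, S) = -(5 - S**2)/7 = -5/7 + S**2/7)
r(w, F) = -3/5 + F*w/5 + F*(-5/7 + F**2/7)/5 (r(w, F) = -3/5 + (F*w + (-5/7 + F**2/7)*F)/5 = -3/5 + (F*w + F*(-5/7 + F**2/7))/5 = -3/5 + (F*w/5 + F*(-5/7 + F**2/7)/5) = -3/5 + F*w/5 + F*(-5/7 + F**2/7)/5)
r(-4, -10)/(-142 + 103) - 156 = (-3/5 + (1/5)*(-10)*(-4) + (1/35)*(-10)*(-5 + (-10)**2))/(-142 + 103) - 156 = (-3/5 + 8 + (1/35)*(-10)*(-5 + 100))/(-39) - 156 = (-3/5 + 8 + (1/35)*(-10)*95)*(-1/39) - 156 = (-3/5 + 8 - 190/7)*(-1/39) - 156 = -691/35*(-1/39) - 156 = 691/1365 - 156 = -212249/1365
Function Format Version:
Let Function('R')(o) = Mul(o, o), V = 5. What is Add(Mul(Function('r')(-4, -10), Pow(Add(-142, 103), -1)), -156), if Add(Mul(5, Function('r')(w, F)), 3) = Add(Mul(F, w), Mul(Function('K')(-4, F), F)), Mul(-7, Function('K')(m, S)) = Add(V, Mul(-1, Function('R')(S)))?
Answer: Rational(-212249, 1365) ≈ -155.49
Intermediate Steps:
Function('R')(o) = Pow(o, 2)
Function('K')(m, S) = Add(Rational(-5, 7), Mul(Rational(1, 7), Pow(S, 2))) (Function('K')(m, S) = Mul(Rational(-1, 7), Add(5, Mul(-1, Pow(S, 2)))) = Add(Rational(-5, 7), Mul(Rational(1, 7), Pow(S, 2))))
Function('r')(w, F) = Add(Rational(-3, 5), Mul(Rational(1, 5), F, w), Mul(Rational(1, 5), F, Add(Rational(-5, 7), Mul(Rational(1, 7), Pow(F, 2))))) (Function('r')(w, F) = Add(Rational(-3, 5), Mul(Rational(1, 5), Add(Mul(F, w), Mul(Add(Rational(-5, 7), Mul(Rational(1, 7), Pow(F, 2))), F)))) = Add(Rational(-3, 5), Mul(Rational(1, 5), Add(Mul(F, w), Mul(F, Add(Rational(-5, 7), Mul(Rational(1, 7), Pow(F, 2))))))) = Add(Rational(-3, 5), Add(Mul(Rational(1, 5), F, w), Mul(Rational(1, 5), F, Add(Rational(-5, 7), Mul(Rational(1, 7), Pow(F, 2)))))) = Add(Rational(-3, 5), Mul(Rational(1, 5), F, w), Mul(Rational(1, 5), F, Add(Rational(-5, 7), Mul(Rational(1, 7), Pow(F, 2))))))
Add(Mul(Function('r')(-4, -10), Pow(Add(-142, 103), -1)), -156) = Add(Mul(Add(Rational(-3, 5), Mul(Rational(1, 5), -10, -4), Mul(Rational(1, 35), -10, Add(-5, Pow(-10, 2)))), Pow(Add(-142, 103), -1)), -156) = Add(Mul(Add(Rational(-3, 5), 8, Mul(Rational(1, 35), -10, Add(-5, 100))), Pow(-39, -1)), -156) = Add(Mul(Add(Rational(-3, 5), 8, Mul(Rational(1, 35), -10, 95)), Rational(-1, 39)), -156) = Add(Mul(Add(Rational(-3, 5), 8, Rational(-190, 7)), Rational(-1, 39)), -156) = Add(Mul(Rational(-691, 35), Rational(-1, 39)), -156) = Add(Rational(691, 1365), -156) = Rational(-212249, 1365)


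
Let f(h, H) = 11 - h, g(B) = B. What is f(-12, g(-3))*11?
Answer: 253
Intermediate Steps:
f(-12, g(-3))*11 = (11 - 1*(-12))*11 = (11 + 12)*11 = 23*11 = 253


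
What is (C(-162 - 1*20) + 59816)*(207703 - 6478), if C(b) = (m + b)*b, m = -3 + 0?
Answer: 18811720350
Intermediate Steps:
m = -3
C(b) = b*(-3 + b) (C(b) = (-3 + b)*b = b*(-3 + b))
(C(-162 - 1*20) + 59816)*(207703 - 6478) = ((-162 - 1*20)*(-3 + (-162 - 1*20)) + 59816)*(207703 - 6478) = ((-162 - 20)*(-3 + (-162 - 20)) + 59816)*201225 = (-182*(-3 - 182) + 59816)*201225 = (-182*(-185) + 59816)*201225 = (33670 + 59816)*201225 = 93486*201225 = 18811720350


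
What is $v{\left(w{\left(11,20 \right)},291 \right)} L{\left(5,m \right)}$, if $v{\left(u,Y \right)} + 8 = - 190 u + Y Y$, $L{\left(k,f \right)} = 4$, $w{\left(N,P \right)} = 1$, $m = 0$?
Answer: $337932$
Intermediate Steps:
$v{\left(u,Y \right)} = -8 + Y^{2} - 190 u$ ($v{\left(u,Y \right)} = -8 + \left(- 190 u + Y Y\right) = -8 + \left(- 190 u + Y^{2}\right) = -8 + \left(Y^{2} - 190 u\right) = -8 + Y^{2} - 190 u$)
$v{\left(w{\left(11,20 \right)},291 \right)} L{\left(5,m \right)} = \left(-8 + 291^{2} - 190\right) 4 = \left(-8 + 84681 - 190\right) 4 = 84483 \cdot 4 = 337932$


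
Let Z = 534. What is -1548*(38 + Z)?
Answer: -885456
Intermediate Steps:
-1548*(38 + Z) = -1548*(38 + 534) = -1548*572 = -885456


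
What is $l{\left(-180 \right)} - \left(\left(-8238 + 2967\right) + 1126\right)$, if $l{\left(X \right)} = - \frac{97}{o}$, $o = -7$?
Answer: $\frac{29112}{7} \approx 4158.9$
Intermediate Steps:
$l{\left(X \right)} = \frac{97}{7}$ ($l{\left(X \right)} = - \frac{97}{-7} = \left(-97\right) \left(- \frac{1}{7}\right) = \frac{97}{7}$)
$l{\left(-180 \right)} - \left(\left(-8238 + 2967\right) + 1126\right) = \frac{97}{7} - \left(\left(-8238 + 2967\right) + 1126\right) = \frac{97}{7} - \left(-5271 + 1126\right) = \frac{97}{7} - -4145 = \frac{97}{7} + 4145 = \frac{29112}{7}$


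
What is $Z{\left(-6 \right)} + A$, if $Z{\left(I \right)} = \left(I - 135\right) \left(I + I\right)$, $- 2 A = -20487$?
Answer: $\frac{23871}{2} \approx 11936.0$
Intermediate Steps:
$A = \frac{20487}{2}$ ($A = \left(- \frac{1}{2}\right) \left(-20487\right) = \frac{20487}{2} \approx 10244.0$)
$Z{\left(I \right)} = 2 I \left(-135 + I\right)$ ($Z{\left(I \right)} = \left(-135 + I\right) 2 I = 2 I \left(-135 + I\right)$)
$Z{\left(-6 \right)} + A = 2 \left(-6\right) \left(-135 - 6\right) + \frac{20487}{2} = 2 \left(-6\right) \left(-141\right) + \frac{20487}{2} = 1692 + \frac{20487}{2} = \frac{23871}{2}$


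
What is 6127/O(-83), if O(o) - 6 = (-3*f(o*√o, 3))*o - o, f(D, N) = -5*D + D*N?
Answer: 545303/141805471069 - 253253418*I*√83/141805471069 ≈ 3.8454e-6 - 0.016271*I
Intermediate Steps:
O(o) = 6 - o + 6*o^(5/2) (O(o) = 6 + ((-3*o*√o*(-5 + 3))*o - o) = 6 + ((-3*o^(3/2)*(-2))*o - o) = 6 + ((-(-6)*o^(3/2))*o - o) = 6 + ((6*o^(3/2))*o - o) = 6 + (6*o^(5/2) - o) = 6 + (-o + 6*o^(5/2)) = 6 - o + 6*o^(5/2))
6127/O(-83) = 6127/(6 - 1*(-83) + 6*(-83)^(5/2)) = 6127/(6 + 83 + 6*(6889*I*√83)) = 6127/(6 + 83 + 41334*I*√83) = 6127/(89 + 41334*I*√83)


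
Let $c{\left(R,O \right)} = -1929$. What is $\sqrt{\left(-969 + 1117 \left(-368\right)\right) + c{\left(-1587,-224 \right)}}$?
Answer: $i \sqrt{413954} \approx 643.39 i$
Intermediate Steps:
$\sqrt{\left(-969 + 1117 \left(-368\right)\right) + c{\left(-1587,-224 \right)}} = \sqrt{\left(-969 + 1117 \left(-368\right)\right) - 1929} = \sqrt{\left(-969 - 411056\right) - 1929} = \sqrt{-412025 - 1929} = \sqrt{-413954} = i \sqrt{413954}$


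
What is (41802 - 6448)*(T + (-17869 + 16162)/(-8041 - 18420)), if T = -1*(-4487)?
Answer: 4197658693756/26461 ≈ 1.5864e+8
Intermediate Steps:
T = 4487
(41802 - 6448)*(T + (-17869 + 16162)/(-8041 - 18420)) = (41802 - 6448)*(4487 + (-17869 + 16162)/(-8041 - 18420)) = 35354*(4487 - 1707/(-26461)) = 35354*(4487 - 1707*(-1/26461)) = 35354*(4487 + 1707/26461) = 35354*(118732214/26461) = 4197658693756/26461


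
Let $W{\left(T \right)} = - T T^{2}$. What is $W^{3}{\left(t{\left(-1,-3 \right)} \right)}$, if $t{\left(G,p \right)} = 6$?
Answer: $-10077696$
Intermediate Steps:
$W{\left(T \right)} = - T^{3}$
$W^{3}{\left(t{\left(-1,-3 \right)} \right)} = \left(- 6^{3}\right)^{3} = \left(\left(-1\right) 216\right)^{3} = \left(-216\right)^{3} = -10077696$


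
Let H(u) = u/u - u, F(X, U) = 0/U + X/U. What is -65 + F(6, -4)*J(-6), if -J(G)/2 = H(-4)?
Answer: -50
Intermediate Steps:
F(X, U) = X/U (F(X, U) = 0 + X/U = X/U)
H(u) = 1 - u
J(G) = -10 (J(G) = -2*(1 - 1*(-4)) = -2*(1 + 4) = -2*5 = -10)
-65 + F(6, -4)*J(-6) = -65 + (6/(-4))*(-10) = -65 + (6*(-1/4))*(-10) = -65 - 3/2*(-10) = -65 + 15 = -50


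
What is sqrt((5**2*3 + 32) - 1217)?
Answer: I*sqrt(1110) ≈ 33.317*I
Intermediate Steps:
sqrt((5**2*3 + 32) - 1217) = sqrt((25*3 + 32) - 1217) = sqrt((75 + 32) - 1217) = sqrt(107 - 1217) = sqrt(-1110) = I*sqrt(1110)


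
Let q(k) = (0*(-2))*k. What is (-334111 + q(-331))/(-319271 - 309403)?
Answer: 334111/628674 ≈ 0.53145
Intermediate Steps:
q(k) = 0 (q(k) = 0*k = 0)
(-334111 + q(-331))/(-319271 - 309403) = (-334111 + 0)/(-319271 - 309403) = -334111/(-628674) = -334111*(-1/628674) = 334111/628674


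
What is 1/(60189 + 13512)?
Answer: 1/73701 ≈ 1.3568e-5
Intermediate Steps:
1/(60189 + 13512) = 1/73701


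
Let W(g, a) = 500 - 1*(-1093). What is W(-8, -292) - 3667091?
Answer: -3665498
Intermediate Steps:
W(g, a) = 1593 (W(g, a) = 500 + 1093 = 1593)
W(-8, -292) - 3667091 = 1593 - 3667091 = -3665498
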